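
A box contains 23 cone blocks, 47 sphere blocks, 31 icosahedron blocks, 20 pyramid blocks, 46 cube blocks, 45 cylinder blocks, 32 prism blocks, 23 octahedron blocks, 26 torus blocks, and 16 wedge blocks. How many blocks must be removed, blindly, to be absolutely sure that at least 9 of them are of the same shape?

By the pigeonhole principle, put each drawn block into a box by shape. The largest draw with every box below 9 takes min(count, 8) from each shape.
Σ min(cᵢ, 8) = 8 + 8 + 8 + 8 + 8 + 8 + 8 + 8 + 8 + 8 = 80.
Draw number 80 + 1 = 81 must push one box to 9.

81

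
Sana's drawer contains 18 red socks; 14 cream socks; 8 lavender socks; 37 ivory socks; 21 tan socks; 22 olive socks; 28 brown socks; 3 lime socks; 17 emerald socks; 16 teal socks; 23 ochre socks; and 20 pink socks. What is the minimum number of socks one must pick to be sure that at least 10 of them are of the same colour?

102

An adversary could hand out at most 9 socks per colour (lavender, lime run out sooner): 9 + 9 + 8 + 9 + 9 + 9 + 9 + 3 + 9 + 9 + 9 + 9 = 101 socks and still no colour has 10.
By the pigeonhole principle, one more sock lands in a colour already at 9, so 102 draws are enough and 101 are not.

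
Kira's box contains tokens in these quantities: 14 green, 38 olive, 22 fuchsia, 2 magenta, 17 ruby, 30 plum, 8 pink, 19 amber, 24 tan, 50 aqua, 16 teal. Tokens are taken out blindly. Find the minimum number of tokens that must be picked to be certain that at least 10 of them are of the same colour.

92

An adversary could hand out at most 9 tokens per colour (magenta, pink run out sooner): 9 + 9 + 9 + 2 + 9 + 9 + 8 + 9 + 9 + 9 + 9 = 91 tokens and still no colour has 10.
By pigeonhole, one more token lands in a colour already at 9, so 92 draws are enough and 91 are not.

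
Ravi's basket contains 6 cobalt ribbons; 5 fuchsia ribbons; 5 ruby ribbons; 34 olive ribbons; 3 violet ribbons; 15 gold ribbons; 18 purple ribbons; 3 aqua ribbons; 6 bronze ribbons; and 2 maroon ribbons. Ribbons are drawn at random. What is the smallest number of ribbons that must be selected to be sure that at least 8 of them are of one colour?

Pigeonhole: the 10 colours are the holes; the ribbons drawn are the pigeons.
To avoid 8 of any one colour, the worst case takes at most 7 of each colour, or every ribbon of a colour that has fewer than 7.
That gives 6 + 5 + 5 + 7 + 3 + 7 + 7 + 3 + 6 + 2 = 51 ribbons with no colour reaching 8.
The next ribbon forces some colour to 8, so 51 + 1 = 52.

52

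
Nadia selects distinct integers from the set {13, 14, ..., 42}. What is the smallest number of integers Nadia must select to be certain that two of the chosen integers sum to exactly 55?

A set avoiding the sum 55 can contain at most one of each pair {x, 55−x}.
The integers 28, …, 42 (15 of them) are such a set: any two sum to at least 28+29 = 57 > 55.
By pigeonhole, any 16th integer completes one of the 15 pairs, so 16 choices force a sum of 55.

16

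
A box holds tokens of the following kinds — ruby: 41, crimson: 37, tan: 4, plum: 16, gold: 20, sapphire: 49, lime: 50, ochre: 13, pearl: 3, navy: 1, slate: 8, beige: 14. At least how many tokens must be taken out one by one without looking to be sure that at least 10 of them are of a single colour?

89

An adversary could hand out at most 9 tokens per colour (4 colours run out sooner): 9 + 9 + 4 + 9 + 9 + 9 + 9 + 9 + 3 + 1 + 8 + 9 = 88 tokens and still no colour has 10.
One more token lands in a colour already at 9, so 89 draws are enough and 88 are not.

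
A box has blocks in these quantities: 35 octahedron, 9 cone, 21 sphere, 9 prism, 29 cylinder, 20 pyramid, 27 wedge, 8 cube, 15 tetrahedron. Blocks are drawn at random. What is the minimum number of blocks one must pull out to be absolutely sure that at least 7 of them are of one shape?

55

Put each drawn block into a box by shape. The largest draw with every box below 7 takes min(count, 6) from each shape.
Σ min(cᵢ, 6) = 6 + 6 + 6 + 6 + 6 + 6 + 6 + 6 + 6 = 54.
Draw number 54 + 1 = 55 must push one box to 7.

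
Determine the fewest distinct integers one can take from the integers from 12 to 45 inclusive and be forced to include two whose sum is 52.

Two chosen integers sum to 52 exactly when both halves of some pair {x, 52−x} with 12 ≤ x ≤ 52−x ≤ 40 are chosen — 14 such pairs.
The remaining 6 elements (those with no distinct partner in range) can never complete a 52-sum, so the worst case takes all of them and one from each pair: 6 + 14 = 20.
The 21st integer has to be the second member of some pair, so 20 + 1 = 21.

21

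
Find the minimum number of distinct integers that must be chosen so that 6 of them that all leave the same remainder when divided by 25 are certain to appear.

The 25 residue classes mod 25 are the pigeonholes.
With 125 integers one could put 5 in each residue class and have no class reach 6.
The 126th integer pushes some class to 6, so 25·5 + 1 = 126.

126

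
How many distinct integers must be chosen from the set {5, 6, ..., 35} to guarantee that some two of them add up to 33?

Group the elements by complementary pair {x, 33−x}: {5,28}, {6,27}, {7,26}, …, giving 12 two-element pairs and 7 integers whose partner 33−x falls outside [5,35].
By pigeonhole, treating each of those 19 groups as a pigeonhole, one can pick one integer per group — 19 integers — with no two summing to 33.
The 20th integer lands in an occupied pair, forcing a sum of 33.

20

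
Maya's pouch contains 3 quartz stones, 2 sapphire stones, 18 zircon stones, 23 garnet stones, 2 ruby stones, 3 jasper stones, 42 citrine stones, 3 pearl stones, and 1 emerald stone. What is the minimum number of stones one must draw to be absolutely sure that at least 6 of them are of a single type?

An adversary could hand out at most 5 stones per type (6 types run out sooner): 3 + 2 + 5 + 5 + 2 + 3 + 5 + 3 + 1 = 29 stones and still no type has 6.
Pigeonhole: one more stone lands in a type already at 5, so 30 draws are enough and 29 are not.

30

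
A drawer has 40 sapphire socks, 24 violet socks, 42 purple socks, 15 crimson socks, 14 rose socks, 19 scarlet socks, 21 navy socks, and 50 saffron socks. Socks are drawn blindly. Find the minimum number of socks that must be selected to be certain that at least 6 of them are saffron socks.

181

In the worst case for collecting saffron socks, every non-saffron sock comes out first.
There are 40 + 24 + 42 + 15 + 14 + 19 + 21 = 175 non-saffron socks altogether.
After those, each further sock must be saffron, so 175 + 6 = 181 draws guarantee 6 saffron socks.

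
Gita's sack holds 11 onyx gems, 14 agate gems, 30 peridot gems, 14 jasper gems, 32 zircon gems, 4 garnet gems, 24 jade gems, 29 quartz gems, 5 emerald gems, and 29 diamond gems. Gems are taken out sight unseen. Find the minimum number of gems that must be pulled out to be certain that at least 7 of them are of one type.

58

By pigeonhole, put each drawn gem into a box by type. The largest draw with every box below 7 takes min(count, 6) from each type; types with fewer than 6 contribute all they have.
Σ min(cᵢ, 6) = 6 + 6 + 6 + 6 + 6 + 4 + 6 + 6 + 5 + 6 = 57.
Draw number 57 + 1 = 58 must push one box to 7.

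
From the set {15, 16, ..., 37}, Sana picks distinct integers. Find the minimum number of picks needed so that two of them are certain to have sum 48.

15

Two chosen integers sum to 48 exactly when both halves of some pair {x, 48−x} with 15 ≤ x ≤ 48−x ≤ 33 are chosen — 9 such pairs.
The remaining 5 elements (those with no distinct partner in range) can never complete a 48-sum, so the worst case takes all of them and one from each pair: 5 + 9 = 14.
Pigeonhole: the 15th integer has to be the second member of some pair, so 14 + 1 = 15.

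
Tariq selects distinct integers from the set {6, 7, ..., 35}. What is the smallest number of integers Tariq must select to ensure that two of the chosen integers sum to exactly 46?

Group the elements by complementary pair {x, 46−x}: {11,35}, {12,34}, {13,33}, …, giving 12 two-element pairs, the single value 23 (it cannot pair with itself since the integers are distinct), and 5 integers whose partner 46−x falls outside [6,35].
Pigeonhole: treating each of those 18 groups as a pigeonhole, one can pick one integer per group — 18 integers — with no two summing to 46.
The 19th integer lands in an occupied pair, forcing a sum of 46.

19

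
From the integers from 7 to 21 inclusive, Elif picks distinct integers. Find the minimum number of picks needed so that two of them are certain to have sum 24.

11

Group the elements by complementary pair {x, 24−x}: {7,17}, {8,16}, {9,15}, …, giving 5 two-element pairs, the single value 12 (it cannot pair with itself since the integers are distinct), and 4 integers whose partner 24−x falls outside [7,21].
By the pigeonhole principle, treating each of those 10 groups as a pigeonhole, one can pick one integer per group — 10 integers — with no two summing to 24.
The 11th integer lands in an occupied pair, forcing a sum of 24.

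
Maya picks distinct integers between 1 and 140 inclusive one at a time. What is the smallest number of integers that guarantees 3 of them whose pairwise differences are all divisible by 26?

53

Integers whose pairwise differences are multiples of 26 are exactly those sharing a remainder mod 26. By the pigeonhole principle, the 26 residue classes mod 26 are the pigeonholes.
With 52 integers one could put 2 in each residue class and have no class reach 3.
The 53rd integer pushes some class to 3, so 26·2 + 1 = 53.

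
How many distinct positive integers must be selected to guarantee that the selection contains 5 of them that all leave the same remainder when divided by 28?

113

The 28 residue classes mod 28 are the pigeonholes.
With 112 integers one could put 4 in each residue class and have no class reach 5.
The 113th integer pushes some class to 5, so 28·4 + 1 = 113.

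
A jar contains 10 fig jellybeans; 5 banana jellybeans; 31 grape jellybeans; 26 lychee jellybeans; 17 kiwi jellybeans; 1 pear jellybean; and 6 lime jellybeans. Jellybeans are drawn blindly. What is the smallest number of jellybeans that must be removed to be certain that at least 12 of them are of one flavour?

56

Put each drawn jellybean into a box by flavour. The largest draw with every box below 12 takes min(count, 11) from each flavour; flavours with fewer than 11 contribute all they have.
Σ min(cᵢ, 11) = 10 + 5 + 11 + 11 + 11 + 1 + 6 = 55.
Draw number 55 + 1 = 56 must push one box to 12.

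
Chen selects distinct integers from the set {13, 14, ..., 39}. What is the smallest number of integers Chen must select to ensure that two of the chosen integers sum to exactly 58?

A set avoiding the sum 58 can contain at most one of each pair {x, 58−x}, plus the 7 elements whose complement lies outside the range or equal to its own complement.
The integers 13, …, 29 (17 of them) are such a set: any two sum to at least 13+14 = 27 and at most 28+29 = 57 < 58.
Any 18th integer completes one of the 10 pairs, so 18 choices force a sum of 58.

18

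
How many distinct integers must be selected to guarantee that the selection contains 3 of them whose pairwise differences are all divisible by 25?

51

Integers whose pairwise differences are multiples of 25 are exactly those sharing a remainder mod 25. By the pigeonhole principle, the 25 residue classes mod 25 are the pigeonholes.
With 50 integers one could put 2 in each residue class and have no class reach 3.
The 51st integer pushes some class to 3, so 25·2 + 1 = 51.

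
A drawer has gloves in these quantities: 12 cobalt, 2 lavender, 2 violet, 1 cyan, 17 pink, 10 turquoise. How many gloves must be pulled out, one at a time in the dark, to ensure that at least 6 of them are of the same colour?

By the pigeonhole principle, the 6 colours are the holes; the gloves drawn are the pigeons.
To avoid 6 of any one colour, the worst case takes at most 5 of each colour, or every glove of a colour that has fewer than 5.
That gives 5 + 2 + 2 + 1 + 5 + 5 = 20 gloves with no colour reaching 6.
The next glove forces some colour to 6, so 20 + 1 = 21.

21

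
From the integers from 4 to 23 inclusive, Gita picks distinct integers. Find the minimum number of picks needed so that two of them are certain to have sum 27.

11

Group the elements by complementary pair {x, 27−x}: {4,23}, {5,22}, {6,21}, …, giving 10 two-element pairs.
Treating each of those 10 groups as a pigeonhole, one can pick one integer per group — 10 integers — with no two summing to 27.
The 11th integer lands in an occupied pair, forcing a sum of 27.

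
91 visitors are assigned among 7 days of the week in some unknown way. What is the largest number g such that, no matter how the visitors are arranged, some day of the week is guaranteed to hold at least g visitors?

13

By pigeonhole, the 7 days of the week are the holes and the 91 visitors are the pigeons.
If every day of the week held at most 12 visitors, the total would be at most 7 × 12 = 84, which is less than 91.
So some day of the week holds at least ⌈91/7⌉ = 13 visitors.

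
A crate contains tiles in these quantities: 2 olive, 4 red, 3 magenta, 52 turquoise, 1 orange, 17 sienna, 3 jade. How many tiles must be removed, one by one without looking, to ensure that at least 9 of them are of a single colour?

30

Put each drawn tile into a box by colour. The largest draw with every box below 9 takes min(count, 8) from each colour; colours with fewer than 8 contribute all they have.
Σ min(cᵢ, 8) = 2 + 4 + 3 + 8 + 1 + 8 + 3 = 29.
Draw number 29 + 1 = 30 must push one box to 9.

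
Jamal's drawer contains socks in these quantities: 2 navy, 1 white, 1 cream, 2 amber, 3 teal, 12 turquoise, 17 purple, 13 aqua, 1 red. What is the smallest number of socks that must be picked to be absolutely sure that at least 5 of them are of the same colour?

23

Put each drawn sock into a box by colour. The largest draw with every box below 5 takes min(count, 4) from each colour; colours with fewer than 4 contribute all they have.
Σ min(cᵢ, 4) = 2 + 1 + 1 + 2 + 3 + 4 + 4 + 4 + 1 = 22.
Draw number 22 + 1 = 23 must push one box to 5.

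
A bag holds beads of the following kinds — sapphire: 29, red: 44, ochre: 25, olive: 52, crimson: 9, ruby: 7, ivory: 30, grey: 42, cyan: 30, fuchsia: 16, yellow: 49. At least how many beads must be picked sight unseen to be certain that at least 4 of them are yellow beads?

288

In the worst case for collecting yellow beads, every non-yellow bead comes out first.
There are 29 + 44 + 25 + 52 + 9 + 7 + 30 + 42 + 30 + 16 = 284 non-yellow beads altogether.
After those, each further bead must be yellow, so 284 + 4 = 288 draws guarantee 4 yellow beads.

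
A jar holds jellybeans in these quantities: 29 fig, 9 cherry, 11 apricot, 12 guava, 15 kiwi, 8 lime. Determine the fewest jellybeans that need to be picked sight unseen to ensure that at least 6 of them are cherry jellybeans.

81

In the worst case for collecting cherry jellybeans, every non-cherry jellybean comes out first.
There are 29 + 11 + 12 + 15 + 8 = 75 non-cherry jellybeans altogether.
After those, each further jellybean must be cherry, so 75 + 6 = 81 draws guarantee 6 cherry jellybeans.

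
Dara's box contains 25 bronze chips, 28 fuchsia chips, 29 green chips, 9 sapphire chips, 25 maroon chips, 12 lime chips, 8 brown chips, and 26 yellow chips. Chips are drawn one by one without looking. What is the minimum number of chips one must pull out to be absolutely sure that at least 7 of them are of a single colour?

An adversary could hand out at most 6 chips per colour: 6 + 6 + 6 + 6 + 6 + 6 + 6 + 6 = 48 chips and still no colour has 7.
By pigeonhole, one more chip lands in a colour already at 6, so 49 draws are enough and 48 are not.

49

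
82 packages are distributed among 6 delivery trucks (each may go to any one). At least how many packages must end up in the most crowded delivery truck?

14

By pigeonhole, the 6 delivery trucks are the holes and the 82 packages are the pigeons.
If every delivery truck held at most 13 packages, the total would be at most 6 × 13 = 78, which is less than 82.
So some delivery truck holds at least ⌈82/6⌉ = 14 packages.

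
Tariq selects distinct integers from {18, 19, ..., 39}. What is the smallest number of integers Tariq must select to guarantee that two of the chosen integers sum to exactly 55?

13

Group the elements by complementary pair {x, 55−x}: {18,37}, {19,36}, {20,35}, …, giving 10 two-element pairs and 2 integers whose partner 55−x falls outside [18,39].
By the pigeonhole principle, treating each of those 12 groups as a pigeonhole, one can pick one integer per group — 12 integers — with no two summing to 55.
The 13th integer lands in an occupied pair, forcing a sum of 55.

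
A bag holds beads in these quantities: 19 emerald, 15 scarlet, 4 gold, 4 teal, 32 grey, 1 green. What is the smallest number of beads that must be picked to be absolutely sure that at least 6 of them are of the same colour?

Put each drawn bead into a box by colour. The largest draw with every box below 6 takes min(count, 5) from each colour; colours with fewer than 5 contribute all they have.
Σ min(cᵢ, 5) = 5 + 5 + 4 + 4 + 5 + 1 = 24.
Draw number 24 + 1 = 25 must push one box to 6.

25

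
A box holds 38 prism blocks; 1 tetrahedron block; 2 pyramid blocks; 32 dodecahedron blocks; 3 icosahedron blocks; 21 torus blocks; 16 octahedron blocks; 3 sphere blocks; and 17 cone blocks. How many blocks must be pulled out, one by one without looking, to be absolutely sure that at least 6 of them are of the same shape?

35

The 9 shapes are the holes; the blocks drawn are the pigeons.
To avoid 6 of any one shape, the worst case takes at most 5 of each shape, or every block of a shape that has fewer than 5.
That gives 5 + 1 + 2 + 5 + 3 + 5 + 5 + 3 + 5 = 34 blocks with no shape reaching 6.
The next block forces some shape to 6, so 34 + 1 = 35.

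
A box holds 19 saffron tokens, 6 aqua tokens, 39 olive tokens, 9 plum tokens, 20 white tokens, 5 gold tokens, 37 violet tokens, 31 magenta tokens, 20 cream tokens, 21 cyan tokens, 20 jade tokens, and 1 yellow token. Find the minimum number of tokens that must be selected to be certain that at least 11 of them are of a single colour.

An adversary could hand out at most 10 tokens per colour (4 colours run out sooner): 10 + 6 + 10 + 9 + 10 + 5 + 10 + 10 + 10 + 10 + 10 + 1 = 101 tokens and still no colour has 11.
By pigeonhole, one more token lands in a colour already at 10, so 102 draws are enough and 101 are not.

102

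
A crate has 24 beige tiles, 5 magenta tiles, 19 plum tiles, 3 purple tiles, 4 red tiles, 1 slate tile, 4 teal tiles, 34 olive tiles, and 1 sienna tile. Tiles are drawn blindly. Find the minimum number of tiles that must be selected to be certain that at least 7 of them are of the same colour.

An adversary could hand out at most 6 tiles per colour (6 colours run out sooner): 6 + 5 + 6 + 3 + 4 + 1 + 4 + 6 + 1 = 36 tiles and still no colour has 7.
Pigeonhole: one more tile lands in a colour already at 6, so 37 draws are enough and 36 are not.

37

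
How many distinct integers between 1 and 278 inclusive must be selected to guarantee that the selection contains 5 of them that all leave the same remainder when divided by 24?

97

By the pigeonhole principle, the 24 residue classes mod 24 are the pigeonholes.
With 96 integers one could put 4 in each residue class and have no class reach 5.
The 97th integer pushes some class to 5, so 24·4 + 1 = 97.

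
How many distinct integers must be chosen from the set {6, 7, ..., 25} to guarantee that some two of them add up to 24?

15

Two chosen integers sum to 24 exactly when both halves of some pair {x, 24−x} with 6 ≤ x ≤ 24−x ≤ 18 are chosen — 6 such pairs.
The remaining 8 elements (those with no distinct partner in range) can never complete a 24-sum, so the worst case takes all of them and one from each pair: 8 + 6 = 14.
Pigeonhole: the 15th integer has to be the second member of some pair, so 14 + 1 = 15.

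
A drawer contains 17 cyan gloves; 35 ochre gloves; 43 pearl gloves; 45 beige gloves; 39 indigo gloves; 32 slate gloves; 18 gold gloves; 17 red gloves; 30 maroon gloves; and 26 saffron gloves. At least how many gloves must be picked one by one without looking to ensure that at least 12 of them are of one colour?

111

Pigeonhole: put each drawn glove into a box by colour. The largest draw with every box below 12 takes min(count, 11) from each colour.
Σ min(cᵢ, 11) = 11 + 11 + 11 + 11 + 11 + 11 + 11 + 11 + 11 + 11 = 110.
Draw number 110 + 1 = 111 must push one box to 12.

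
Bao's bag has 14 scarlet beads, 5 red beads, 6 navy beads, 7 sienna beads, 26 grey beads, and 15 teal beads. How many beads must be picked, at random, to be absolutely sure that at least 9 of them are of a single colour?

An adversary could hand out at most 8 beads per colour (red, navy, sienna run out sooner): 8 + 5 + 6 + 7 + 8 + 8 = 42 beads and still no colour has 9.
By pigeonhole, one more bead lands in a colour already at 8, so 43 draws are enough and 42 are not.

43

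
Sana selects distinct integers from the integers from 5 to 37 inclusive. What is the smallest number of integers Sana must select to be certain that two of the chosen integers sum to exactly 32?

23

Two chosen integers sum to 32 exactly when both halves of some pair {x, 32−x} with 5 ≤ x ≤ 32−x ≤ 27 are chosen — 11 such pairs.
The remaining 11 elements (those with no distinct partner in range) can never complete a 32-sum, so the worst case takes all of them and one from each pair: 11 + 11 = 22.
By the pigeonhole principle, the 23rd integer has to be the second member of some pair, so 22 + 1 = 23.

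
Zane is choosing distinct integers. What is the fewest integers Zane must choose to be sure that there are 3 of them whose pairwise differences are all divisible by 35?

71

Integers whose pairwise differences are multiples of 35 are exactly those sharing a remainder mod 35. The 35 residue classes mod 35 are the pigeonholes.
With 70 integers one could put 2 in each residue class and have no class reach 3.
The 71st integer pushes some class to 3, so 35·2 + 1 = 71.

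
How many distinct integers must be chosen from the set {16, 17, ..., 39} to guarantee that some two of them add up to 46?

18

A set avoiding the sum 46 can contain at most one of each pair {x, 46−x}, plus the 10 elements whose complement lies outside the range or equal to its own complement.
The integers 23, …, 39 (17 of them) are such a set: any two sum to at least 23+24 = 47 > 46.
Any 18th integer completes one of the 7 pairs, so 18 choices force a sum of 46.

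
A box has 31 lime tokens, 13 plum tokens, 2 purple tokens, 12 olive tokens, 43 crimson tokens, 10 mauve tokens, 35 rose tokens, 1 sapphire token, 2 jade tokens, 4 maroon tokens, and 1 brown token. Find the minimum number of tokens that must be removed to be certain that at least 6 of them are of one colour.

By pigeonhole, put each drawn token into a box by colour. The largest draw with every box below 6 takes min(count, 5) from each colour; colours with fewer than 5 contribute all they have.
Σ min(cᵢ, 5) = 5 + 5 + 2 + 5 + 5 + 5 + 5 + 1 + 2 + 4 + 1 = 40.
Draw number 40 + 1 = 41 must push one box to 6.

41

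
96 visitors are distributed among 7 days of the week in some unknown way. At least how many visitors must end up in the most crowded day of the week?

The 7 days of the week are the holes and the 96 visitors are the pigeons.
If every day of the week held at most 13 visitors, the total would be at most 7 × 13 = 91, which is less than 96.
So some day of the week holds at least ⌈96/7⌉ = 14 visitors.

14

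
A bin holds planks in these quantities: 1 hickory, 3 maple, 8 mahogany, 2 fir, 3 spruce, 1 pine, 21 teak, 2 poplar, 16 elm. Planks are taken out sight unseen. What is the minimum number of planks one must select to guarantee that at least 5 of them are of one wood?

By the pigeonhole principle, put each drawn plank into a box by wood. The largest draw with every box below 5 takes min(count, 4) from each wood; woods with fewer than 4 contribute all they have.
Σ min(cᵢ, 4) = 1 + 3 + 4 + 2 + 3 + 1 + 4 + 2 + 4 = 24.
Draw number 24 + 1 = 25 must push one box to 5.

25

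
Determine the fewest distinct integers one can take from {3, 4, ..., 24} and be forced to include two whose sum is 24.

14

A set avoiding the sum 24 can contain at most one of each pair {x, 24−x}, plus the 4 elements whose complement lies outside the range or equal to its own complement.
The integers 12, …, 24 (13 of them) are such a set: any two sum to at least 12+13 = 25 > 24.
Pigeonhole: any 14th integer completes one of the 9 pairs, so 14 choices force a sum of 24.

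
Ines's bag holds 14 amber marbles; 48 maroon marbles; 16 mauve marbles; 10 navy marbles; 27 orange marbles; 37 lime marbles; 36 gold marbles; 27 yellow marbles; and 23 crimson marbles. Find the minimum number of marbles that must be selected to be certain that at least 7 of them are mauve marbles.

In the worst case for collecting mauve marbles, every non-mauve marble comes out first.
There are 14 + 48 + 10 + 27 + 37 + 36 + 27 + 23 = 222 non-mauve marbles altogether.
After those, each further marble must be mauve, so 222 + 7 = 229 draws guarantee 7 mauve marbles.

229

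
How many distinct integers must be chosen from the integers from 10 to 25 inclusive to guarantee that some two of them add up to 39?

11

Two chosen integers sum to 39 exactly when both halves of some pair {x, 39−x} with 14 ≤ x ≤ 39−x ≤ 25 are chosen — 6 such pairs.
The remaining 4 elements (those with no distinct partner in range) can never complete a 39-sum, so the worst case takes all of them and one from each pair: 4 + 6 = 10.
The 11th integer has to be the second member of some pair, so 10 + 1 = 11.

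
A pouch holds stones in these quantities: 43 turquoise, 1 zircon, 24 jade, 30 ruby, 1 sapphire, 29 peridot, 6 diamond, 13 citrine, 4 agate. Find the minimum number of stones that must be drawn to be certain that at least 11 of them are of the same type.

Put each drawn stone into a box by type. The largest draw with every box below 11 takes min(count, 10) from each type; types with fewer than 10 contribute all they have.
Σ min(cᵢ, 10) = 10 + 1 + 10 + 10 + 1 + 10 + 6 + 10 + 4 = 62.
Draw number 62 + 1 = 63 must push one box to 11.

63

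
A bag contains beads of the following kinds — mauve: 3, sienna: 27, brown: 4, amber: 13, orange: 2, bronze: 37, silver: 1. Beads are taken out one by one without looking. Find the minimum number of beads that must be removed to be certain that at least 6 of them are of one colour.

26

By the pigeonhole principle, put each drawn bead into a box by colour. The largest draw with every box below 6 takes min(count, 5) from each colour; colours with fewer than 5 contribute all they have.
Σ min(cᵢ, 5) = 3 + 5 + 4 + 5 + 2 + 5 + 1 = 25.
Draw number 25 + 1 = 26 must push one box to 6.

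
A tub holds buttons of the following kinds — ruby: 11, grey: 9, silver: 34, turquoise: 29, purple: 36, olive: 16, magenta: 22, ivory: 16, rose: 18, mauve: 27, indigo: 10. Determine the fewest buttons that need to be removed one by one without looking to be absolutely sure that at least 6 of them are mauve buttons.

207

In the worst case for collecting mauve buttons, every non-mauve button comes out first.
There are 11 + 9 + 34 + 29 + 36 + 16 + 22 + 16 + 18 + 10 = 201 non-mauve buttons altogether.
After those, each further button must be mauve, so 201 + 6 = 207 draws guarantee 6 mauve buttons.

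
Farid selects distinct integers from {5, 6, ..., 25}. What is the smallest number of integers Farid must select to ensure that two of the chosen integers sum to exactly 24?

15

A set avoiding the sum 24 can contain at most one of each pair {x, 24−x}, plus the 7 elements whose complement lies outside the range or equal to its own complement.
The integers 12, …, 25 (14 of them) are such a set: any two sum to at least 12+13 = 25 > 24.
Any 15th integer completes one of the 7 pairs, so 15 choices force a sum of 24.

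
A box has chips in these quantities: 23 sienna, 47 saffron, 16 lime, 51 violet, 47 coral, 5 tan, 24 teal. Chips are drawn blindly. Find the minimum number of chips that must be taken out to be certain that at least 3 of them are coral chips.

In the worst case for collecting coral chips, every non-coral chip comes out first.
There are 23 + 47 + 16 + 51 + 5 + 24 = 166 non-coral chips altogether.
After those, each further chip must be coral, so 166 + 3 = 169 draws guarantee 3 coral chips.

169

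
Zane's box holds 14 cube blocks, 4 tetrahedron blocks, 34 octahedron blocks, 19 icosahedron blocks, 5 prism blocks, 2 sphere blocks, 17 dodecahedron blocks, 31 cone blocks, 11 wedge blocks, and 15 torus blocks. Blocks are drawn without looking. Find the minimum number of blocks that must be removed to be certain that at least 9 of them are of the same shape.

68

The 10 shapes are the holes; the blocks drawn are the pigeons.
To avoid 9 of any one shape, the worst case takes at most 8 of each shape, or every block of a shape that has fewer than 8.
That gives 8 + 4 + 8 + 8 + 5 + 2 + 8 + 8 + 8 + 8 = 67 blocks with no shape reaching 9.
The next block forces some shape to 9, so 67 + 1 = 68.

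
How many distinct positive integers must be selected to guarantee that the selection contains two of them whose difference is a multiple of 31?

Integers whose pairwise differences are multiples of 31 are exactly those sharing a remainder mod 31. By pigeonhole, the 31 residue classes mod 31 are the pigeonholes.
With 31 integers one could put 1 in each residue class and have no class reach 2.
The 32nd integer pushes some class to 2, so 31·1 + 1 = 32.

32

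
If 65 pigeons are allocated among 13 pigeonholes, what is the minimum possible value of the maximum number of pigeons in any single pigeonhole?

By pigeonhole, the 13 pigeonholes are the holes and the 65 pigeons are the pigeons.
If every pigeonhole held at most 4 pigeons, the total would be at most 13 × 4 = 52, which is less than 65.
So some pigeonhole holds at least ⌈65/13⌉ = 5 pigeons.

5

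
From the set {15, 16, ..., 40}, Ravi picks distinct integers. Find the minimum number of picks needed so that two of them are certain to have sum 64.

19

Group the elements by complementary pair {x, 64−x}: {24,40}, {25,39}, {26,38}, …, giving 8 two-element pairs, the single value 32 (it cannot pair with itself since the integers are distinct), and 9 integers whose partner 64−x falls outside [15,40].
Treating each of those 18 groups as a pigeonhole, one can pick one integer per group — 18 integers — with no two summing to 64.
The 19th integer lands in an occupied pair, forcing a sum of 64.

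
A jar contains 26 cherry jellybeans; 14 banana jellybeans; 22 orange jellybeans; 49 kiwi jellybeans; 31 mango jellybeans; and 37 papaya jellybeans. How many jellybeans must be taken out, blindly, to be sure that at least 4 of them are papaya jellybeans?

146

In the worst case for collecting papaya jellybeans, every non-papaya jellybean comes out first.
There are 26 + 14 + 22 + 49 + 31 = 142 non-papaya jellybeans altogether.
After those, each further jellybean must be papaya, so 142 + 4 = 146 draws guarantee 4 papaya jellybeans.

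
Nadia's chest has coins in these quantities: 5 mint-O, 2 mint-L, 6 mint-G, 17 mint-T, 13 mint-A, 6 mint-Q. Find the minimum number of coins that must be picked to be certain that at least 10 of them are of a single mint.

38

By pigeonhole, the 6 mints are the holes; the coins drawn are the pigeons.
To avoid 10 of any one mint, the worst case takes at most 9 of each mint, or every coin of a mint that has fewer than 9.
That gives 5 + 2 + 6 + 9 + 9 + 6 = 37 coins with no mint reaching 10.
The next coin forces some mint to 10, so 37 + 1 = 38.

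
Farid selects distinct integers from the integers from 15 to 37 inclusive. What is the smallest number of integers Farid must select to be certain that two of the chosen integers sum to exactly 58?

16

Two chosen integers sum to 58 exactly when both halves of some pair {x, 58−x} with 21 ≤ x ≤ 58−x ≤ 37 are chosen — 8 such pairs.
The remaining 7 elements (those with no distinct partner in range) can never complete a 58-sum, so the worst case takes all of them and one from each pair: 7 + 8 = 15.
The 16th integer has to be the second member of some pair, so 15 + 1 = 16.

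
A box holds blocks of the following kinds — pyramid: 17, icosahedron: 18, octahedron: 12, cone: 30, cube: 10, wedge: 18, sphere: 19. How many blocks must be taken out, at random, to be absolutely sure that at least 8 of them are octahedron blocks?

In the worst case for collecting octahedron blocks, every non-octahedron block comes out first.
There are 17 + 18 + 30 + 10 + 18 + 19 = 112 non-octahedron blocks altogether.
After those, each further block must be octahedron, so 112 + 8 = 120 draws guarantee 8 octahedron blocks.

120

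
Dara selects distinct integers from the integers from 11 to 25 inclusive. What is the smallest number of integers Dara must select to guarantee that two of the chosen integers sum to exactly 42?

12

Two chosen integers sum to 42 exactly when both halves of some pair {x, 42−x} with 17 ≤ x ≤ 42−x ≤ 25 are chosen — 4 such pairs.
The remaining 7 elements (those with no distinct partner in range) can never complete a 42-sum, so the worst case takes all of them and one from each pair: 7 + 4 = 11.
The 12th integer has to be the second member of some pair, so 11 + 1 = 12.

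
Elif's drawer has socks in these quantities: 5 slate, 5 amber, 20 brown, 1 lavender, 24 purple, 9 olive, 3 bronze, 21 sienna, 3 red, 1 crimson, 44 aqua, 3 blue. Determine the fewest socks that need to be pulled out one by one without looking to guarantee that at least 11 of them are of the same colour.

By pigeonhole, the 12 colours are the holes; the socks drawn are the pigeons.
To avoid 11 of any one colour, the worst case takes at most 10 of each colour, or every sock of a colour that has fewer than 10.
That gives 5 + 5 + 10 + 1 + 10 + 9 + 3 + 10 + 3 + 1 + 10 + 3 = 70 socks with no colour reaching 11.
The next sock forces some colour to 11, so 70 + 1 = 71.

71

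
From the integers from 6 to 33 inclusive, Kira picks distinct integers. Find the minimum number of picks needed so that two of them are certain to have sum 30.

Group the elements by complementary pair {x, 30−x}: {6,24}, {7,23}, {8,22}, …, giving 9 two-element pairs, the single value 15 (it cannot pair with itself since the integers are distinct), and 9 integers whose partner 30−x falls outside [6,33].
By pigeonhole, treating each of those 19 groups as a pigeonhole, one can pick one integer per group — 19 integers — with no two summing to 30.
The 20th integer lands in an occupied pair, forcing a sum of 30.

20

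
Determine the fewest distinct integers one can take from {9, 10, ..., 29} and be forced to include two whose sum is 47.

16

Two chosen integers sum to 47 exactly when both halves of some pair {x, 47−x} with 18 ≤ x ≤ 47−x ≤ 29 are chosen — 6 such pairs.
The remaining 9 elements (those with no distinct partner in range) can never complete a 47-sum, so the worst case takes all of them and one from each pair: 9 + 6 = 15.
The 16th integer has to be the second member of some pair, so 15 + 1 = 16.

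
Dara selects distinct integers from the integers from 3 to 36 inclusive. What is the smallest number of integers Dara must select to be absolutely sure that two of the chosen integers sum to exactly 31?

A set avoiding the sum 31 can contain at most one of each pair {x, 31−x}, plus the 8 elements whose complement lies outside the range.
The integers 16, …, 36 (21 of them) are such a set: any two sum to at least 16+17 = 33 > 31.
Any 22nd integer completes one of the 13 pairs, so 22 choices force a sum of 31.

22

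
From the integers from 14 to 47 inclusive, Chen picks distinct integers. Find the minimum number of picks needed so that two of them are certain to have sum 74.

25

Group the elements by complementary pair {x, 74−x}: {27,47}, {28,46}, {29,45}, …, giving 10 two-element pairs, the single value 37 (it cannot pair with itself since the integers are distinct), and 13 integers whose partner 74−x falls outside [14,47].
Treating each of those 24 groups as a pigeonhole, one can pick one integer per group — 24 integers — with no two summing to 74.
The 25th integer lands in an occupied pair, forcing a sum of 74.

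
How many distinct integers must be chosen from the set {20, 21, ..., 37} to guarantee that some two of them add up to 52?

13

A set avoiding the sum 52 can contain at most one of each pair {x, 52−x}, plus the 6 elements whose complement lies outside the range or equal to its own complement.
The integers 26, …, 37 (12 of them) are such a set: any two sum to at least 26+27 = 53 > 52.
Pigeonhole: any 13th integer completes one of the 6 pairs, so 13 choices force a sum of 52.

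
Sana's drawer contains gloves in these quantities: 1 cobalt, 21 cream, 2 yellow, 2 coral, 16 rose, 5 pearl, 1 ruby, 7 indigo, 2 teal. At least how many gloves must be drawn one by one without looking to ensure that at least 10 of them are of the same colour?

39

By pigeonhole, put each drawn glove into a box by colour. The largest draw with every box below 10 takes min(count, 9) from each colour; colours with fewer than 9 contribute all they have.
Σ min(cᵢ, 9) = 1 + 9 + 2 + 2 + 9 + 5 + 1 + 7 + 2 = 38.
Draw number 38 + 1 = 39 must push one box to 10.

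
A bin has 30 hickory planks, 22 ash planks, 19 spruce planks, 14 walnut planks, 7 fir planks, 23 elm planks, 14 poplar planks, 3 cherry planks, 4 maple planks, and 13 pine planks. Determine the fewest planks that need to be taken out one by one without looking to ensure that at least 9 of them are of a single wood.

71

The 10 woods are the holes; the planks drawn are the pigeons.
To avoid 9 of any one wood, the worst case takes at most 8 of each wood, or every plank of a wood that has fewer than 8.
That gives 8 + 8 + 8 + 8 + 7 + 8 + 8 + 3 + 4 + 8 = 70 planks with no wood reaching 9.
The next plank forces some wood to 9, so 70 + 1 = 71.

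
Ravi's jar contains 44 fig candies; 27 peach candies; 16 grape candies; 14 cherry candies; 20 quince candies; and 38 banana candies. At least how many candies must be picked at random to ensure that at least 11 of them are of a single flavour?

An adversary could hand out at most 10 candies per flavour: 10 + 10 + 10 + 10 + 10 + 10 = 60 candies and still no flavour has 11.
One more candy lands in a flavour already at 10, so 61 draws are enough and 60 are not.

61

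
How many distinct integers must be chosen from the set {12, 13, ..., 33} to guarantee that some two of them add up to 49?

A set avoiding the sum 49 can contain at most one of each pair {x, 49−x}, plus the 4 elements whose complement lies outside the range.
The integers 12, …, 24 (13 of them) are such a set: any two sum to at least 12+13 = 25 and at most 23+24 = 47 < 49.
Pigeonhole: any 14th integer completes one of the 9 pairs, so 14 choices force a sum of 49.

14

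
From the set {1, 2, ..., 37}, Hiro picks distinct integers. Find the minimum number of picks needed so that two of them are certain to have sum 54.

Group the elements by complementary pair {x, 54−x}: {17,37}, {18,36}, {19,35}, …, giving 10 two-element pairs; the single value 27 (it cannot pair with itself since the integers are distinct); and 16 integers whose partner 54−x falls outside [1,37].
Treating each of those 27 groups as a pigeonhole, one can pick one integer per group — 27 integers — with no two summing to 54.
The 28th integer lands in an occupied pair, forcing a sum of 54.

28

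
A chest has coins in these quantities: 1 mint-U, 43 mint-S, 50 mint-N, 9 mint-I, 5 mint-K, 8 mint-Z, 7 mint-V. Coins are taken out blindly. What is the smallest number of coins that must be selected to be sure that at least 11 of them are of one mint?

An adversary could hand out at most 10 coins per mint (5 mints run out sooner): 1 + 10 + 10 + 9 + 5 + 8 + 7 = 50 coins and still no mint has 11.
By the pigeonhole principle, one more coin lands in a mint already at 10, so 51 draws are enough and 50 are not.

51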